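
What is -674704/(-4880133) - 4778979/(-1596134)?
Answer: 24398971118543/7789346205822 ≈ 3.1324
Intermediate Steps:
-674704/(-4880133) - 4778979/(-1596134) = -674704*(-1/4880133) - 4778979*(-1/1596134) = 674704/4880133 + 4778979/1596134 = 24398971118543/7789346205822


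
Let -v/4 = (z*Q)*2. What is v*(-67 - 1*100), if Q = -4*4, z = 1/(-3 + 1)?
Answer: 10688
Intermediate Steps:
z = -1/2 (z = 1/(-2) = -1/2 ≈ -0.50000)
Q = -16
v = -64 (v = -4*(-1/2*(-16))*2 = -32*2 = -4*16 = -64)
v*(-67 - 1*100) = -64*(-67 - 1*100) = -64*(-67 - 100) = -64*(-167) = 10688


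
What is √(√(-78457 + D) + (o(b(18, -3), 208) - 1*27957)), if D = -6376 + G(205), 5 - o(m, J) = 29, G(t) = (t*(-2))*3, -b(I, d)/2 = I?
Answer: √(-27981 + I*√86063) ≈ 0.8769 + 167.28*I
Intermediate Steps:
b(I, d) = -2*I
G(t) = -6*t (G(t) = -2*t*3 = -6*t)
o(m, J) = -24 (o(m, J) = 5 - 1*29 = 5 - 29 = -24)
D = -7606 (D = -6376 - 6*205 = -6376 - 1230 = -7606)
√(√(-78457 + D) + (o(b(18, -3), 208) - 1*27957)) = √(√(-78457 - 7606) + (-24 - 1*27957)) = √(√(-86063) + (-24 - 27957)) = √(I*√86063 - 27981) = √(-27981 + I*√86063)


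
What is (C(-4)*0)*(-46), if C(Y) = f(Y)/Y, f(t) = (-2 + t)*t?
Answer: 0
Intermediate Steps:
f(t) = t*(-2 + t)
C(Y) = -2 + Y (C(Y) = (Y*(-2 + Y))/Y = -2 + Y)
(C(-4)*0)*(-46) = ((-2 - 4)*0)*(-46) = -6*0*(-46) = 0*(-46) = 0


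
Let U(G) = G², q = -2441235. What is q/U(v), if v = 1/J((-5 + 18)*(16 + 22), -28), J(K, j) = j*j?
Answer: -1500519740160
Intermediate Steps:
J(K, j) = j²
v = 1/784 (v = 1/((-28)²) = 1/784 ≈ 0.0012755)
q/U(v) = -2441235/((1/784)²) = -2441235/1/614656 = -2441235*614656 = -1500519740160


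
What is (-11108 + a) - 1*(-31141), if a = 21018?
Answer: 41051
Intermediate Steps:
(-11108 + a) - 1*(-31141) = (-11108 + 21018) - 1*(-31141) = 9910 + 31141 = 41051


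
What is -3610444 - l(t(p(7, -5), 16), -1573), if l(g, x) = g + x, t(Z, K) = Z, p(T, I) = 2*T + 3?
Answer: -3608888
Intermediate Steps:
p(T, I) = 3 + 2*T
-3610444 - l(t(p(7, -5), 16), -1573) = -3610444 - ((3 + 2*7) - 1573) = -3610444 - ((3 + 14) - 1573) = -3610444 - (17 - 1573) = -3610444 - 1*(-1556) = -3610444 + 1556 = -3608888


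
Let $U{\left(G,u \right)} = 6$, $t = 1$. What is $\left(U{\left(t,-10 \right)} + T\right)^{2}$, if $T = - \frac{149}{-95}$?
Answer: $\frac{516961}{9025} \approx 57.281$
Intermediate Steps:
$T = \frac{149}{95}$ ($T = \left(-149\right) \left(- \frac{1}{95}\right) = \frac{149}{95} \approx 1.5684$)
$\left(U{\left(t,-10 \right)} + T\right)^{2} = \left(6 + \frac{149}{95}\right)^{2} = \left(\frac{719}{95}\right)^{2} = \frac{516961}{9025}$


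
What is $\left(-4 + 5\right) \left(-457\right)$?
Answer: $-457$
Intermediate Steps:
$\left(-4 + 5\right) \left(-457\right) = 1 \left(-457\right) = -457$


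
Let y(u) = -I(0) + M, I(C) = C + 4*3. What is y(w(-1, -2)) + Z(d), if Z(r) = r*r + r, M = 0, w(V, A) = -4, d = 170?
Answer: 29058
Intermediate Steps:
I(C) = 12 + C (I(C) = C + 12 = 12 + C)
Z(r) = r + r**2 (Z(r) = r**2 + r = r + r**2)
y(u) = -12 (y(u) = -(12 + 0) + 0 = -1*12 + 0 = -12 + 0 = -12)
y(w(-1, -2)) + Z(d) = -12 + 170*(1 + 170) = -12 + 170*171 = -12 + 29070 = 29058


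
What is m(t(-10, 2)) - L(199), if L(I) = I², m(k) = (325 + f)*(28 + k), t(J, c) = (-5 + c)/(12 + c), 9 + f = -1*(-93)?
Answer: -395313/14 ≈ -28237.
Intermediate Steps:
f = 84 (f = -9 - 1*(-93) = -9 + 93 = 84)
t(J, c) = (-5 + c)/(12 + c)
m(k) = 11452 + 409*k (m(k) = (325 + 84)*(28 + k) = 409*(28 + k) = 11452 + 409*k)
m(t(-10, 2)) - L(199) = (11452 + 409*((-5 + 2)/(12 + 2))) - 1*199² = (11452 + 409*(-3/14)) - 1*39601 = (11452 + 409*((1/14)*(-3))) - 39601 = (11452 + 409*(-3/14)) - 39601 = (11452 - 1227/14) - 39601 = 159101/14 - 39601 = -395313/14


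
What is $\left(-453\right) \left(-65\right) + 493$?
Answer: $29938$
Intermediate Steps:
$\left(-453\right) \left(-65\right) + 493 = 29445 + 493 = 29938$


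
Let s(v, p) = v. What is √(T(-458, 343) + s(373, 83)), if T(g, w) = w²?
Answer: √118022 ≈ 343.54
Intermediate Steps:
√(T(-458, 343) + s(373, 83)) = √(343² + 373) = √(117649 + 373) = √118022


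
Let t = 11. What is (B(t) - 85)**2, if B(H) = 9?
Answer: 5776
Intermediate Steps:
(B(t) - 85)**2 = (9 - 85)**2 = (-76)**2 = 5776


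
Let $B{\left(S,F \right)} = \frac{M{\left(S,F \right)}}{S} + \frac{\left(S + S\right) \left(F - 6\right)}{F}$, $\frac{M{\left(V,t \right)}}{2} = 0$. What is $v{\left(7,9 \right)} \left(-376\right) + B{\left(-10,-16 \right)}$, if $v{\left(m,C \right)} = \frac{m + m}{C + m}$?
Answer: $- \frac{713}{2} \approx -356.5$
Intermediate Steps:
$M{\left(V,t \right)} = 0$ ($M{\left(V,t \right)} = 2 \cdot 0 = 0$)
$v{\left(m,C \right)} = \frac{2 m}{C + m}$
$B{\left(S,F \right)} = \frac{2 S \left(-6 + F\right)}{F}$ ($B{\left(S,F \right)} = \frac{0}{S} + \frac{\left(S + S\right) \left(F - 6\right)}{F} = 0 + \frac{2 S \left(-6 + F\right)}{F} = \frac{2 S \left(-6 + F\right)}{F}$)
$v{\left(7,9 \right)} \left(-376\right) + B{\left(-10,-16 \right)} = 2 \cdot 7 \frac{1}{9 + 7} \left(-376\right) + 2 \left(-10\right) \frac{1}{-16} \left(-6 - 16\right) = 2 \cdot 7 \cdot \frac{1}{16} \left(-376\right) + 2 \left(-10\right) \left(- \frac{1}{16}\right) \left(-22\right) = 2 \cdot 7 \cdot \frac{1}{16} \left(-376\right) - \frac{55}{2} = \frac{7}{8} \left(-376\right) - \frac{55}{2} = -329 - \frac{55}{2} = - \frac{713}{2}$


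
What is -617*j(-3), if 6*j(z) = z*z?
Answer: -1851/2 ≈ -925.50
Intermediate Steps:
j(z) = z²/6 (j(z) = (z*z)/6 = z²/6)
-617*j(-3) = -617*(-3)²/6 = -617*9/6 = -617*3/2 = -1851/2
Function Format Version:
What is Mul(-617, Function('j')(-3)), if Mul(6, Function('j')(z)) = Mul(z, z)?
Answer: Rational(-1851, 2) ≈ -925.50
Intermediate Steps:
Function('j')(z) = Mul(Rational(1, 6), Pow(z, 2)) (Function('j')(z) = Mul(Rational(1, 6), Mul(z, z)) = Mul(Rational(1, 6), Pow(z, 2)))
Mul(-617, Function('j')(-3)) = Mul(-617, Mul(Rational(1, 6), Pow(-3, 2))) = Mul(-617, Mul(Rational(1, 6), 9)) = Mul(-617, Rational(3, 2)) = Rational(-1851, 2)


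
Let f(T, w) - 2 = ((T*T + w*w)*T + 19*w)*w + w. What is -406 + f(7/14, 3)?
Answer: -1729/8 ≈ -216.13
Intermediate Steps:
f(T, w) = 2 + w + w*(19*w + T*(T² + w²)) (f(T, w) = 2 + (((T*T + w*w)*T + 19*w)*w + w) = 2 + (((T² + w²)*T + 19*w)*w + w) = 2 + ((T*(T² + w²) + 19*w)*w + w) = 2 + ((19*w + T*(T² + w²))*w + w) = 2 + (w*(19*w + T*(T² + w²)) + w) = 2 + (w + w*(19*w + T*(T² + w²))) = 2 + w + w*(19*w + T*(T² + w²)))
-406 + f(7/14, 3) = -406 + (2 + 3 + 19*3² + (7/14)*3³ + 3*(7/14)³) = -406 + (2 + 3 + 19*9 + (7*(1/14))*27 + 3*(7*(1/14))³) = -406 + (2 + 3 + 171 + (½)*27 + 3*(½)³) = -406 + (2 + 3 + 171 + 27/2 + 3*(⅛)) = -406 + (2 + 3 + 171 + 27/2 + 3/8) = -406 + 1519/8 = -1729/8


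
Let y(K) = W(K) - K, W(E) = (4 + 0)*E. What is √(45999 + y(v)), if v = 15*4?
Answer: 3*√5131 ≈ 214.89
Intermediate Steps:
W(E) = 4*E
v = 60
y(K) = 3*K (y(K) = 4*K - K = 3*K)
√(45999 + y(v)) = √(45999 + 3*60) = √(45999 + 180) = √46179 = 3*√5131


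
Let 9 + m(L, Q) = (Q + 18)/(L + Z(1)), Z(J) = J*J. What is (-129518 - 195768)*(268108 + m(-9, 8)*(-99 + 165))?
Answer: -86948785157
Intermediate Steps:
Z(J) = J²
m(L, Q) = -9 + (18 + Q)/(1 + L) (m(L, Q) = -9 + (Q + 18)/(L + 1²) = -9 + (18 + Q)/(L + 1) = -9 + (18 + Q)/(1 + L))
(-129518 - 195768)*(268108 + m(-9, 8)*(-99 + 165)) = (-129518 - 195768)*(268108 + ((9 + 8 - 9*(-9))/(1 - 9))*(-99 + 165)) = -325286*(268108 + ((9 + 8 + 81)/(-8))*66) = -325286*(268108 - ⅛*98*66) = -325286*(268108 - 49/4*66) = -325286*(268108 - 1617/2) = -325286*534599/2 = -86948785157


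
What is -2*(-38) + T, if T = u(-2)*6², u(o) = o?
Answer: 4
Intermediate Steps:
T = -72 (T = -2*6² = -2*36 = -72)
-2*(-38) + T = -2*(-38) - 72 = 76 - 72 = 4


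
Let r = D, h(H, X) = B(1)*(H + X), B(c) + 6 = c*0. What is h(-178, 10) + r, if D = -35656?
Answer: -34648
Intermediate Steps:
B(c) = -6 (B(c) = -6 + c*0 = -6 + 0 = -6)
h(H, X) = -6*H - 6*X (h(H, X) = -6*(H + X) = -6*H - 6*X)
r = -35656
h(-178, 10) + r = (-6*(-178) - 6*10) - 35656 = (1068 - 60) - 35656 = 1008 - 35656 = -34648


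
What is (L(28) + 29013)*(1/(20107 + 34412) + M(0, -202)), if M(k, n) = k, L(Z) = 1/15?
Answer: 435196/817785 ≈ 0.53216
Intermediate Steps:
L(Z) = 1/15
(L(28) + 29013)*(1/(20107 + 34412) + M(0, -202)) = (1/15 + 29013)*(1/(20107 + 34412) + 0) = 435196*(1/54519 + 0)/15 = (435196/15)*(1/54519) = 435196/817785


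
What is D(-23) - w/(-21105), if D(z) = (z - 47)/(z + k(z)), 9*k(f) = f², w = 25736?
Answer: -357797/485415 ≈ -0.73709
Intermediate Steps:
k(f) = f²/9
D(z) = (-47 + z)/(z + z²/9) (D(z) = (z - 47)/(z + z²/9) = (-47 + z)/(z + z²/9))
D(-23) - w/(-21105) = 9*(-47 - 23)/(-23*(9 - 23)) - 25736/(-21105) = 9*(-1/23)*(-70)/(-14) - 25736*(-1)/21105 = 9*(-1/23)*(-1/14)*(-70) - 1*(-25736/21105) = -45/23 + 25736/21105 = -357797/485415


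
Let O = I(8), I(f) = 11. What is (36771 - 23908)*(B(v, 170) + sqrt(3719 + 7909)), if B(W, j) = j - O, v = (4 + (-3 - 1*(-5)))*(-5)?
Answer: 2045217 + 77178*sqrt(323) ≈ 3.4323e+6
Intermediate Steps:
v = -30 (v = (4 + (-3 + 5))*(-5) = (4 + 2)*(-5) = 6*(-5) = -30)
O = 11
B(W, j) = -11 + j (B(W, j) = j - 1*11 = j - 11 = -11 + j)
(36771 - 23908)*(B(v, 170) + sqrt(3719 + 7909)) = (36771 - 23908)*((-11 + 170) + sqrt(3719 + 7909)) = 12863*(159 + sqrt(11628)) = 12863*(159 + 6*sqrt(323)) = 2045217 + 77178*sqrt(323)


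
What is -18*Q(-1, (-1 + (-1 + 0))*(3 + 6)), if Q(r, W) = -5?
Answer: 90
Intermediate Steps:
-18*Q(-1, (-1 + (-1 + 0))*(3 + 6)) = -18*(-5) = 90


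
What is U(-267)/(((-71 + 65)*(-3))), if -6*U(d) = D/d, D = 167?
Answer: 167/28836 ≈ 0.0057914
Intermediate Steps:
U(d) = -167/(6*d)
U(-267)/(((-71 + 65)*(-3))) = (-167/6/(-267))/(((-71 + 65)*(-3))) = (-167/6*(-1/267))/((-6*(-3))) = (167/1602)/18 = (167/1602)*(1/18) = 167/28836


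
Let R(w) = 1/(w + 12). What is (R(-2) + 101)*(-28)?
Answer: -14154/5 ≈ -2830.8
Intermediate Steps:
R(w) = 1/(12 + w)
(R(-2) + 101)*(-28) = (1/(12 - 2) + 101)*(-28) = (1/10 + 101)*(-28) = (⅒ + 101)*(-28) = (1011/10)*(-28) = -14154/5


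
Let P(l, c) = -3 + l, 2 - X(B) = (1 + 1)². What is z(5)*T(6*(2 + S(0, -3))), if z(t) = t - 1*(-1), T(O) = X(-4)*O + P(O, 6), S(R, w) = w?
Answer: 18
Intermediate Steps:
X(B) = -2 (X(B) = 2 - (1 + 1)² = 2 - 1*2² = 2 - 1*4 = 2 - 4 = -2)
T(O) = -3 - O (T(O) = -2*O + (-3 + O) = -3 - O)
z(t) = 1 + t (z(t) = t + 1 = 1 + t)
z(5)*T(6*(2 + S(0, -3))) = (1 + 5)*(-3 - 6*(2 - 3)) = 6*(-3 - 6*(-1)) = 6*(-3 - 1*(-6)) = 6*(-3 + 6) = 6*3 = 18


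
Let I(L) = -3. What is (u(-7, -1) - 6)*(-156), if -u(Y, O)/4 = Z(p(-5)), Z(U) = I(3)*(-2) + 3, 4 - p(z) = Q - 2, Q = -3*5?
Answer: 6552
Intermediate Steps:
Q = -15
p(z) = 21 (p(z) = 4 - (-15 - 2) = 4 - 1*(-17) = 4 + 17 = 21)
Z(U) = 9 (Z(U) = -3*(-2) + 3 = 6 + 3 = 9)
u(Y, O) = -36 (u(Y, O) = -4*9 = -36)
(u(-7, -1) - 6)*(-156) = (-36 - 6)*(-156) = -42*(-156) = 6552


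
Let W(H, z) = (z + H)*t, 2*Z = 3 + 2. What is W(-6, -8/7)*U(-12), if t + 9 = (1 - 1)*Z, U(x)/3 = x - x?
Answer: 0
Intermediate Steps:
Z = 5/2 (Z = (3 + 2)/2 = (1/2)*5 = 5/2 ≈ 2.5000)
U(x) = 0 (U(x) = 3*(x - x) = 3*0 = 0)
t = -9 (t = -9 + (1 - 1)*(5/2) = -9 + 0*(5/2) = -9 + 0 = -9)
W(H, z) = -9*H - 9*z (W(H, z) = (z + H)*(-9) = (H + z)*(-9) = -9*H - 9*z)
W(-6, -8/7)*U(-12) = (-9*(-6) - (-72)/7)*0 = (54 - (-72)/7)*0 = (54 - 9*(-8/7))*0 = (54 + 72/7)*0 = (450/7)*0 = 0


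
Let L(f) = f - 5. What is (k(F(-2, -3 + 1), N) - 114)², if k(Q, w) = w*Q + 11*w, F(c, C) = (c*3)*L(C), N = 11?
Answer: 219961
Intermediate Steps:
L(f) = -5 + f
F(c, C) = 3*c*(-5 + C) (F(c, C) = (c*3)*(-5 + C) = (3*c)*(-5 + C) = 3*c*(-5 + C))
k(Q, w) = 11*w + Q*w (k(Q, w) = Q*w + 11*w = 11*w + Q*w)
(k(F(-2, -3 + 1), N) - 114)² = (11*(11 + 3*(-2)*(-5 + (-3 + 1))) - 114)² = (11*(11 + 3*(-2)*(-5 - 2)) - 114)² = (11*(11 + 3*(-2)*(-7)) - 114)² = (11*(11 + 42) - 114)² = (11*53 - 114)² = (583 - 114)² = 469² = 219961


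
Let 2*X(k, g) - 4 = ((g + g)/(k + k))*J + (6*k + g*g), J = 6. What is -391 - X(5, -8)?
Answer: -2176/5 ≈ -435.20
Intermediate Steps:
X(k, g) = 2 + g²/2 + 3*k + 3*g/k (X(k, g) = 2 + (((g + g)/(k + k))*6 + (6*k + g*g))/2 = 2 + (((2*g)/((2*k)))*6 + (6*k + g²))/2 = 2 + (((2*g)*(1/(2*k)))*6 + (g² + 6*k))/2 = 2 + ((g/k)*6 + (g² + 6*k))/2 = 2 + (6*g/k + (g² + 6*k))/2 = 2 + (g² + 6*k + 6*g/k)/2 = 2 + (g²/2 + 3*k + 3*g/k) = 2 + g²/2 + 3*k + 3*g/k)
-391 - X(5, -8) = -391 - (2 + (½)*(-8)² + 3*5 + 3*(-8)/5) = -391 - (2 + (½)*64 + 15 + 3*(-8)*(⅕)) = -391 - (2 + 32 + 15 - 24/5) = -391 - 1*221/5 = -391 - 221/5 = -2176/5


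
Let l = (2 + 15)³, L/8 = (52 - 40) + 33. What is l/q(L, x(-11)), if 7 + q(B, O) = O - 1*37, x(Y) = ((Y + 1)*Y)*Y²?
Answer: 4913/13266 ≈ 0.37035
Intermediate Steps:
x(Y) = Y³*(1 + Y) (x(Y) = ((1 + Y)*Y)*Y² = (Y*(1 + Y))*Y² = Y³*(1 + Y))
L = 360 (L = 8*((52 - 40) + 33) = 8*(12 + 33) = 8*45 = 360)
q(B, O) = -44 + O (q(B, O) = -7 + (O - 1*37) = -7 + (O - 37) = -7 + (-37 + O) = -44 + O)
l = 4913 (l = 17³ = 4913)
l/q(L, x(-11)) = 4913/(-44 + (-11)³*(1 - 11)) = 4913/(-44 - 1331*(-10)) = 4913/(-44 + 13310) = 4913/13266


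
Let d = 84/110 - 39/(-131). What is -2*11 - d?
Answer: -166157/7205 ≈ -23.061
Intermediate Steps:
d = 7647/7205 (d = 84*(1/110) - 39*(-1/131) = 42/55 + 39/131 = 7647/7205 ≈ 1.0613)
-2*11 - d = -2*11 - 1*7647/7205 = -22 - 7647/7205 = -166157/7205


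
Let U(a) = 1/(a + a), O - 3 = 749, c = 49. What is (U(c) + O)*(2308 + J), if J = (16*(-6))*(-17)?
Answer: 145183090/49 ≈ 2.9629e+6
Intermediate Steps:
J = 1632 (J = -96*(-17) = 1632)
O = 752 (O = 3 + 749 = 752)
U(a) = 1/(2*a)
(U(c) + O)*(2308 + J) = ((½)/49 + 752)*(2308 + 1632) = ((½)*(1/49) + 752)*3940 = (1/98 + 752)*3940 = (73697/98)*3940 = 145183090/49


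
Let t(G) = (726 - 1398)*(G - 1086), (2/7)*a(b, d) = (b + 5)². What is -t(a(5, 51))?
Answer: -494592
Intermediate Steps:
a(b, d) = 7*(5 + b)²/2 (a(b, d) = 7*(b + 5)²/2 = 7*(5 + b)²/2)
t(G) = 729792 - 672*G (t(G) = -672*(-1086 + G) = 729792 - 672*G)
-t(a(5, 51)) = -(729792 - 2352*(5 + 5)²) = -(729792 - 2352*10²) = -(729792 - 2352*100) = -(729792 - 672*350) = -(729792 - 235200) = -1*494592 = -494592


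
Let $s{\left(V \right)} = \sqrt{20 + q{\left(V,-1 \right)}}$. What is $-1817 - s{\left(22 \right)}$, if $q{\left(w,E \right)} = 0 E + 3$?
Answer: $-1817 - \sqrt{23} \approx -1821.8$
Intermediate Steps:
$q{\left(w,E \right)} = 3$ ($q{\left(w,E \right)} = 0 + 3 = 3$)
$s{\left(V \right)} = \sqrt{23}$ ($s{\left(V \right)} = \sqrt{20 + 3} = \sqrt{23}$)
$-1817 - s{\left(22 \right)} = -1817 - \sqrt{23}$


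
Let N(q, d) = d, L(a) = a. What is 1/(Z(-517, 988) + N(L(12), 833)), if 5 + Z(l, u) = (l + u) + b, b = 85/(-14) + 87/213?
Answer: 994/1285577 ≈ 0.00077319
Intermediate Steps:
b = -5629/994 (b = 85*(-1/14) + 87*(1/213) = -85/14 + 29/71 = -5629/994 ≈ -5.6630)
Z(l, u) = -10599/994 + l + u (Z(l, u) = -5 + ((l + u) - 5629/994) = -5 + (-5629/994 + l + u) = -10599/994 + l + u)
1/(Z(-517, 988) + N(L(12), 833)) = 1/((-10599/994 - 517 + 988) + 833) = 1/(457575/994 + 833) = 1/(1285577/994) = 994/1285577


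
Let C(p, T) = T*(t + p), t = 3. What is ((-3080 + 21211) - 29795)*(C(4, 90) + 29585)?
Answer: -352427760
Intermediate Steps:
C(p, T) = T*(3 + p)
((-3080 + 21211) - 29795)*(C(4, 90) + 29585) = ((-3080 + 21211) - 29795)*(90*(3 + 4) + 29585) = (18131 - 29795)*(90*7 + 29585) = -11664*(630 + 29585) = -11664*30215 = -352427760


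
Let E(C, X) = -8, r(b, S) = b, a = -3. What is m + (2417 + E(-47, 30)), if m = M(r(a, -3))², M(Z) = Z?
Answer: 2418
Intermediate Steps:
m = 9 (m = (-3)² = 9)
m + (2417 + E(-47, 30)) = 9 + (2417 - 8) = 9 + 2409 = 2418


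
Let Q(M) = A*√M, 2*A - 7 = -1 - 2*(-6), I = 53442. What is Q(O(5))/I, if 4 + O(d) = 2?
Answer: I*√2/5938 ≈ 0.00023816*I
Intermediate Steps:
O(d) = -2 (O(d) = -4 + 2 = -2)
A = 9 (A = 7/2 + (-1 - 2*(-6))/2 = 7/2 + (-1 + 12)/2 = 7/2 + (½)*11 = 7/2 + 11/2 = 9)
Q(M) = 9*√M
Q(O(5))/I = (9*√(-2))/53442 = (9*(I*√2))*(1/53442) = (9*I*√2)*(1/53442) = I*√2/5938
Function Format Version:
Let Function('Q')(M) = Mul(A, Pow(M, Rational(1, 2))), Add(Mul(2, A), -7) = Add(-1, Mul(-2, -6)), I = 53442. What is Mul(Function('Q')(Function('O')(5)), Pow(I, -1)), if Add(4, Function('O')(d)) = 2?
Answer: Mul(Rational(1, 5938), I, Pow(2, Rational(1, 2))) ≈ Mul(0.00023816, I)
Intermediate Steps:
Function('O')(d) = -2 (Function('O')(d) = Add(-4, 2) = -2)
A = 9 (A = Add(Rational(7, 2), Mul(Rational(1, 2), Add(-1, Mul(-2, -6)))) = Add(Rational(7, 2), Mul(Rational(1, 2), Add(-1, 12))) = Add(Rational(7, 2), Mul(Rational(1, 2), 11)) = Add(Rational(7, 2), Rational(11, 2)) = 9)
Function('Q')(M) = Mul(9, Pow(M, Rational(1, 2)))
Mul(Function('Q')(Function('O')(5)), Pow(I, -1)) = Mul(Mul(9, Pow(-2, Rational(1, 2))), Pow(53442, -1)) = Mul(Mul(9, Mul(I, Pow(2, Rational(1, 2)))), Rational(1, 53442)) = Mul(Mul(9, I, Pow(2, Rational(1, 2))), Rational(1, 53442)) = Mul(Rational(1, 5938), I, Pow(2, Rational(1, 2)))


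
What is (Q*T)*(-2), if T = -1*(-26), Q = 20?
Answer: -1040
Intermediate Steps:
T = 26
(Q*T)*(-2) = (20*26)*(-2) = 520*(-2) = -1040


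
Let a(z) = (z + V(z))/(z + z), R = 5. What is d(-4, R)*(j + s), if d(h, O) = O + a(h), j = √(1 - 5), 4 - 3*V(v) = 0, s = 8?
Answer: 128/3 + 32*I/3 ≈ 42.667 + 10.667*I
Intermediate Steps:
V(v) = 4/3 (V(v) = 4/3 - ⅓*0 = 4/3 + 0 = 4/3)
j = 2*I (j = √(-4) = 2*I ≈ 2.0*I)
a(z) = (4/3 + z)/(2*z) (a(z) = (z + 4/3)/(z + z) = (4/3 + z)/((2*z)) = (4/3 + z)*(1/(2*z)) = (4/3 + z)/(2*z))
d(h, O) = O + (4 + 3*h)/(6*h)
d(-4, R)*(j + s) = (½ + 5 + (⅔)/(-4))*(2*I + 8) = (½ + 5 + (⅔)*(-¼))*(8 + 2*I) = (½ + 5 - ⅙)*(8 + 2*I) = 16*(8 + 2*I)/3 = 128/3 + 32*I/3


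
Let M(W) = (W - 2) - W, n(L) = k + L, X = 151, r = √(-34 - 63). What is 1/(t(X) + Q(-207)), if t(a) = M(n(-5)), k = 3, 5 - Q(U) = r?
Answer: 3/106 + I*√97/106 ≈ 0.028302 + 0.092914*I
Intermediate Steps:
r = I*√97 (r = √(-97) = I*√97 ≈ 9.8489*I)
Q(U) = 5 - I*√97
n(L) = 3 + L
M(W) = -2 (M(W) = (-2 + W) - W = -2)
t(a) = -2
1/(t(X) + Q(-207)) = 1/(-2 + (5 - I*√97)) = 1/(3 - I*√97)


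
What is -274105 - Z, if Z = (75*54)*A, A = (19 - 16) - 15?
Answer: -225505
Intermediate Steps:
A = -12 (A = 3 - 15 = -12)
Z = -48600 (Z = (75*54)*(-12) = 4050*(-12) = -48600)
-274105 - Z = -274105 - 1*(-48600) = -274105 + 48600 = -225505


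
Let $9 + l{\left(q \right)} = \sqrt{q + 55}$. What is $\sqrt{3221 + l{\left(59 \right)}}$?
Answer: $\sqrt{3212 + \sqrt{114}} \approx 56.769$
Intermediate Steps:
$l{\left(q \right)} = -9 + \sqrt{55 + q}$ ($l{\left(q \right)} = -9 + \sqrt{q + 55} = -9 + \sqrt{55 + q}$)
$\sqrt{3221 + l{\left(59 \right)}} = \sqrt{3221 - \left(9 - \sqrt{55 + 59}\right)} = \sqrt{3221 - \left(9 - \sqrt{114}\right)} = \sqrt{3212 + \sqrt{114}}$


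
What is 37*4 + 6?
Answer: 154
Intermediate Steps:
37*4 + 6 = 148 + 6 = 154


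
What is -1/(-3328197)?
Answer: 1/3328197 ≈ 3.0046e-7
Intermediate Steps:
-1/(-3328197) = -1*(-1/3328197) = 1/3328197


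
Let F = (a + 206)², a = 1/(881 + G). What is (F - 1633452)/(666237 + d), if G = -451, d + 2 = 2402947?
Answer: -294178681239/567491751800 ≈ -0.51838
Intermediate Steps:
d = 2402945 (d = -2 + 2402947 = 2402945)
a = 1/430 (a = 1/(881 - 451) = 1/430 ≈ 0.0023256)
F = 7846593561/184900 (F = (1/430 + 206)² = (88581/430)² = 7846593561/184900 ≈ 42437.)
(F - 1633452)/(666237 + d) = (7846593561/184900 - 1633452)/(666237 + 2402945) = -294178681239/184900/3069182 = -294178681239/184900*1/3069182 = -294178681239/567491751800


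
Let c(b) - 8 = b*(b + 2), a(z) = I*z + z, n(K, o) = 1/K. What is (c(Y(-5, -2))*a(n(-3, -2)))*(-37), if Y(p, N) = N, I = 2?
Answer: 296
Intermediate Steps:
a(z) = 3*z (a(z) = 2*z + z = 3*z)
c(b) = 8 + b*(2 + b) (c(b) = 8 + b*(b + 2) = 8 + b*(2 + b))
(c(Y(-5, -2))*a(n(-3, -2)))*(-37) = ((8 + (-2)**2 + 2*(-2))*(3/(-3)))*(-37) = ((8 + 4 - 4)*(3*(-1/3)))*(-37) = (8*(-1))*(-37) = -8*(-37) = 296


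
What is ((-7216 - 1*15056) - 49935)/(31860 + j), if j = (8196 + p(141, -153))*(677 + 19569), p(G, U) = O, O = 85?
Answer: -72207/167688986 ≈ -0.00043060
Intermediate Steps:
p(G, U) = 85
j = 167657126 (j = (8196 + 85)*(677 + 19569) = 8281*20246 = 167657126)
((-7216 - 1*15056) - 49935)/(31860 + j) = ((-7216 - 1*15056) - 49935)/(31860 + 167657126) = ((-7216 - 15056) - 49935)/167688986 = (-22272 - 49935)*(1/167688986) = -72207*1/167688986 = -72207/167688986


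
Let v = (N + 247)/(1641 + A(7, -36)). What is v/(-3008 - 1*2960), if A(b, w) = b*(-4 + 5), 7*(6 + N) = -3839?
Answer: 269/8605856 ≈ 3.1258e-5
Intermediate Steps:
N = -3881/7 (N = -6 + (1/7)*(-3839) = -6 - 3839/7 = -3881/7 ≈ -554.43)
A(b, w) = b (A(b, w) = b*1 = b)
v = -269/1442 (v = (-3881/7 + 247)/(1641 + 7) = -2152/7/1648 = -2152/7*1/1648 = -269/1442 ≈ -0.18655)
v/(-3008 - 1*2960) = -269/(1442*(-3008 - 1*2960)) = -269/(1442*(-3008 - 2960)) = -269/1442/(-5968) = -269/1442*(-1/5968) = 269/8605856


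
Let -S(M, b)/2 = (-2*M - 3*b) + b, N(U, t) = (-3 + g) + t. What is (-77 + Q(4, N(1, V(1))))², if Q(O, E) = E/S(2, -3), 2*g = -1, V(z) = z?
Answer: 373321/64 ≈ 5833.1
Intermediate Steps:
g = -½ (g = (½)*(-1) = -½ ≈ -0.50000)
N(U, t) = -7/2 + t (N(U, t) = (-3 - ½) + t = -7/2 + t)
S(M, b) = 4*M + 4*b (S(M, b) = -2*((-2*M - 3*b) + b) = -2*((-3*b - 2*M) + b) = -2*(-2*M - 2*b) = 4*M + 4*b)
Q(O, E) = -E/4 (Q(O, E) = E/(4*2 + 4*(-3)) = E/(8 - 12) = E/(-4) = E*(-¼) = -E/4)
(-77 + Q(4, N(1, V(1))))² = (-77 - (-7/2 + 1)/4)² = (-77 - ¼*(-5/2))² = (-77 + 5/8)² = (-611/8)² = 373321/64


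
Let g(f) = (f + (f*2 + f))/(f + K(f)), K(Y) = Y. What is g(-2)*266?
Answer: 532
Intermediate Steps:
g(f) = 2 (g(f) = (f + (f*2 + f))/(f + f) = (f + (2*f + f))/((2*f)) = (f + 3*f)*(1/(2*f)) = (4*f)*(1/(2*f)) = 2)
g(-2)*266 = 2*266 = 532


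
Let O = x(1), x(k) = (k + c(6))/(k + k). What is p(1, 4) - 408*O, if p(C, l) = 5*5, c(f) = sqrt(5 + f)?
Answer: -179 - 204*sqrt(11) ≈ -855.59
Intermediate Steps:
p(C, l) = 25
x(k) = (k + sqrt(11))/(2*k) (x(k) = (k + sqrt(5 + 6))/(k + k) = (k + sqrt(11))/((2*k)) = (k + sqrt(11))*(1/(2*k)) = (k + sqrt(11))/(2*k))
O = 1/2 + sqrt(11)/2 (O = (1/2)*(1 + sqrt(11))/1 = (1/2)*1*(1 + sqrt(11)) = 1/2 + sqrt(11)/2 ≈ 2.1583)
p(1, 4) - 408*O = 25 - 408*(1/2 + sqrt(11)/2) = 25 + (-204 - 204*sqrt(11)) = -179 - 204*sqrt(11)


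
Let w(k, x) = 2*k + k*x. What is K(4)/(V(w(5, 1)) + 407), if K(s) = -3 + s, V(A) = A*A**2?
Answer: 1/3782 ≈ 0.00026441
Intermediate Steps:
V(A) = A**3
K(4)/(V(w(5, 1)) + 407) = (-3 + 4)/((5*(2 + 1))**3 + 407) = 1/((5*3)**3 + 407) = 1/(15**3 + 407) = 1/(3375 + 407) = 1/3782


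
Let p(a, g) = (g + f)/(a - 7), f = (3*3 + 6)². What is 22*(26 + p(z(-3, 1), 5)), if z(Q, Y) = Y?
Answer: -814/3 ≈ -271.33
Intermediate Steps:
f = 225 (f = (9 + 6)² = 15² = 225)
p(a, g) = (225 + g)/(-7 + a) (p(a, g) = (g + 225)/(a - 7) = (225 + g)/(-7 + a))
22*(26 + p(z(-3, 1), 5)) = 22*(26 + (225 + 5)/(-7 + 1)) = 22*(26 + 230/(-6)) = 22*(26 - ⅙*230) = 22*(26 - 115/3) = 22*(-37/3) = -814/3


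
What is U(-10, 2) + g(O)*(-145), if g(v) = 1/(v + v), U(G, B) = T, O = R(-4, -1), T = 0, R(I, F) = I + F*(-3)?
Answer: 145/2 ≈ 72.500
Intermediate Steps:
R(I, F) = I - 3*F
O = -1 (O = -4 - 3*(-1) = -4 + 3 = -1)
U(G, B) = 0
g(v) = 1/(2*v)
U(-10, 2) + g(O)*(-145) = 0 + ((½)/(-1))*(-145) = 0 + ((½)*(-1))*(-145) = 0 - ½*(-145) = 0 + 145/2 = 145/2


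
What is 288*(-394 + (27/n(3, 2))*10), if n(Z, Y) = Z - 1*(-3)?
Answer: -100512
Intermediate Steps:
n(Z, Y) = 3 + Z (n(Z, Y) = Z + 3 = 3 + Z)
288*(-394 + (27/n(3, 2))*10) = 288*(-394 + (27/(3 + 3))*10) = 288*(-394 + (27/6)*10) = 288*(-394 + (27*(⅙))*10) = 288*(-394 + (9/2)*10) = 288*(-394 + 45) = 288*(-349) = -100512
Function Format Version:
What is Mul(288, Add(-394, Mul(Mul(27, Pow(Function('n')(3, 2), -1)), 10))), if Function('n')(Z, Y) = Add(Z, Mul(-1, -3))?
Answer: -100512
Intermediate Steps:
Function('n')(Z, Y) = Add(3, Z) (Function('n')(Z, Y) = Add(Z, 3) = Add(3, Z))
Mul(288, Add(-394, Mul(Mul(27, Pow(Function('n')(3, 2), -1)), 10))) = Mul(288, Add(-394, Mul(Mul(27, Pow(Add(3, 3), -1)), 10))) = Mul(288, Add(-394, Mul(Mul(27, Pow(6, -1)), 10))) = Mul(288, Add(-394, Mul(Mul(27, Rational(1, 6)), 10))) = Mul(288, Add(-394, Mul(Rational(9, 2), 10))) = Mul(288, Add(-394, 45)) = Mul(288, -349) = -100512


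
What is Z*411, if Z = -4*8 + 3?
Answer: -11919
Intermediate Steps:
Z = -29 (Z = -32 + 3 = -29)
Z*411 = -29*411 = -11919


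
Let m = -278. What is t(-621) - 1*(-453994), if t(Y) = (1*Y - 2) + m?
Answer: 453093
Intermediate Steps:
t(Y) = -280 + Y (t(Y) = (1*Y - 2) - 278 = (Y - 2) - 278 = (-2 + Y) - 278 = -280 + Y)
t(-621) - 1*(-453994) = (-280 - 621) - 1*(-453994) = -901 + 453994 = 453093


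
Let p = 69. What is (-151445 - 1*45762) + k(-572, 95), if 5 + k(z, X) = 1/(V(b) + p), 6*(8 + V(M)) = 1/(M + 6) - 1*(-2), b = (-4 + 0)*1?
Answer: -145345232/737 ≈ -1.9721e+5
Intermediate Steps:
b = -4 (b = -4*1 = -4)
V(M) = -23/3 + 1/(6*(6 + M)) (V(M) = -8 + (1/(M + 6) - 1*(-2))/6 = -8 + (1/(6 + M) + 2)/6 = -8 + (2 + 1/(6 + M))/6 = -8 + (⅓ + 1/(6*(6 + M))) = -23/3 + 1/(6*(6 + M)))
k(z, X) = -3673/737 (k(z, X) = -5 + 1/((-275 - 46*(-4))/(6*(6 - 4)) + 69) = -5 + 1/((⅙)*(-275 + 184)/2 + 69) = -5 + 1/((⅙)*(½)*(-91) + 69) = -5 + 1/(-91/12 + 69) = -5 + 1/(737/12) = -5 + 12/737 = -3673/737)
(-151445 - 1*45762) + k(-572, 95) = (-151445 - 1*45762) - 3673/737 = (-151445 - 45762) - 3673/737 = -197207 - 3673/737 = -145345232/737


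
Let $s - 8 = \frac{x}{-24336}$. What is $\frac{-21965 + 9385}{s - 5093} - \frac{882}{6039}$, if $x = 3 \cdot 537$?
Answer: $\frac{21477448858}{9226262749} \approx 2.3279$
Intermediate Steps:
$x = 1611$
$s = \frac{21453}{2704}$ ($s = 8 + \frac{1611}{-24336} = 8 + 1611 \left(- \frac{1}{24336}\right) = 8 - \frac{179}{2704} = \frac{21453}{2704} \approx 7.9338$)
$\frac{-21965 + 9385}{s - 5093} - \frac{882}{6039} = \frac{-21965 + 9385}{\frac{21453}{2704} - 5093} - \frac{882}{6039} = - \frac{12580}{- \frac{13750019}{2704}} - 882 \cdot \frac{1}{6039} = \left(-12580\right) \left(- \frac{2704}{13750019}\right) - \frac{98}{671} = \frac{34016320}{13750019} - \frac{98}{671} = \frac{21477448858}{9226262749}$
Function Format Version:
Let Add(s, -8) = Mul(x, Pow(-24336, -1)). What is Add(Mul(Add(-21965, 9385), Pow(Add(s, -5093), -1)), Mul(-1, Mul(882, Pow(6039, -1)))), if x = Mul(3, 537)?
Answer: Rational(21477448858, 9226262749) ≈ 2.3279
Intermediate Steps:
x = 1611
s = Rational(21453, 2704) (s = Add(8, Mul(1611, Pow(-24336, -1))) = Add(8, Mul(1611, Rational(-1, 24336))) = Add(8, Rational(-179, 2704)) = Rational(21453, 2704) ≈ 7.9338)
Add(Mul(Add(-21965, 9385), Pow(Add(s, -5093), -1)), Mul(-1, Mul(882, Pow(6039, -1)))) = Add(Mul(Add(-21965, 9385), Pow(Add(Rational(21453, 2704), -5093), -1)), Mul(-1, Mul(882, Pow(6039, -1)))) = Add(Mul(-12580, Pow(Rational(-13750019, 2704), -1)), Mul(-1, Mul(882, Rational(1, 6039)))) = Add(Mul(-12580, Rational(-2704, 13750019)), Mul(-1, Rational(98, 671))) = Add(Rational(34016320, 13750019), Rational(-98, 671)) = Rational(21477448858, 9226262749)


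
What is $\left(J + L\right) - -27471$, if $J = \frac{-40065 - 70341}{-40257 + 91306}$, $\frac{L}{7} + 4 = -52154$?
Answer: $- \frac{17236039521}{51049} \approx -3.3764 \cdot 10^{5}$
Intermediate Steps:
$L = -365106$ ($L = -28 + 7 \left(-52154\right) = -28 - 365078 = -365106$)
$J = - \frac{110406}{51049} \approx -2.1627$
$\left(J + L\right) - -27471 = \left(- \frac{110406}{51049} - 365106\right) - -27471 = - \frac{18638406600}{51049} + \left(-193 + 27664\right) = - \frac{18638406600}{51049} + 27471 = - \frac{17236039521}{51049}$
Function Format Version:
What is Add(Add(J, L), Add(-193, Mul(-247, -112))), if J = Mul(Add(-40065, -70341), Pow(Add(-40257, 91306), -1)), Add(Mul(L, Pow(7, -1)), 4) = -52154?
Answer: Rational(-17236039521, 51049) ≈ -3.3764e+5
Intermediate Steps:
L = -365106 (L = Add(-28, Mul(7, -52154)) = Add(-28, -365078) = -365106)
J = Rational(-110406, 51049) (J = Mul(-110406, Pow(51049, -1)) = Mul(-110406, Rational(1, 51049)) = Rational(-110406, 51049) ≈ -2.1627)
Add(Add(J, L), Add(-193, Mul(-247, -112))) = Add(Add(Rational(-110406, 51049), -365106), Add(-193, Mul(-247, -112))) = Add(Rational(-18638406600, 51049), Add(-193, 27664)) = Add(Rational(-18638406600, 51049), 27471) = Rational(-17236039521, 51049)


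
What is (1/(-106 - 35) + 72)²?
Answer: 103042801/19881 ≈ 5183.0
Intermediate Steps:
(1/(-106 - 35) + 72)² = (1/(-141) + 72)² = (-1/141 + 72)² = (10151/141)² = 103042801/19881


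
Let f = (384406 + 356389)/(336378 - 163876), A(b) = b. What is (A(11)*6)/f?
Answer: 1035012/67345 ≈ 15.369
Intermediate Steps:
f = 67345/15682 (f = 740795/172502 = 740795*(1/172502) = 67345/15682 ≈ 4.2944)
(A(11)*6)/f = (11*6)/(67345/15682) = 66*(15682/67345) = 1035012/67345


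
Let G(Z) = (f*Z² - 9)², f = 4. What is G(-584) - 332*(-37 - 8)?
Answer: 1861082581165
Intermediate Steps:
G(Z) = (-9 + 4*Z²)² (G(Z) = (4*Z² - 9)² = (-9 + 4*Z²)²)
G(-584) - 332*(-37 - 8) = (-9 + 4*(-584)²)² - 332*(-37 - 8) = (-9 + 4*341056)² - 332*(-45) = (-9 + 1364224)² - 1*(-14940) = 1364215² + 14940 = 1861082566225 + 14940 = 1861082581165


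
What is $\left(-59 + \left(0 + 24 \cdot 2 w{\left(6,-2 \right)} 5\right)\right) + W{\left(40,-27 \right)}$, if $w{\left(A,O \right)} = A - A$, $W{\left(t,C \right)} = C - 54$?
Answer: $-140$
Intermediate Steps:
$W{\left(t,C \right)} = -54 + C$
$w{\left(A,O \right)} = 0$
$\left(-59 + \left(0 + 24 \cdot 2 w{\left(6,-2 \right)} 5\right)\right) + W{\left(40,-27 \right)} = \left(-59 + \left(0 + 24 \cdot 2 \cdot 0 \cdot 5\right)\right) - 81 = \left(-59 + \left(0 + 24 \cdot 0 \cdot 5\right)\right) - 81 = \left(-59 + \left(0 + 24 \cdot 0\right)\right) - 81 = \left(-59 + \left(0 + 0\right)\right) - 81 = \left(-59 + 0\right) - 81 = -59 - 81 = -140$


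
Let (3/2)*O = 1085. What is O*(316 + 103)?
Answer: 909230/3 ≈ 3.0308e+5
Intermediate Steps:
O = 2170/3 (O = (⅔)*1085 = 2170/3 ≈ 723.33)
O*(316 + 103) = 2170*(316 + 103)/3 = (2170/3)*419 = 909230/3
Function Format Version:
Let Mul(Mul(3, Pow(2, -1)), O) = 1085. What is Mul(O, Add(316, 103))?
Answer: Rational(909230, 3) ≈ 3.0308e+5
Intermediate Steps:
O = Rational(2170, 3) (O = Mul(Rational(2, 3), 1085) = Rational(2170, 3) ≈ 723.33)
Mul(O, Add(316, 103)) = Mul(Rational(2170, 3), Add(316, 103)) = Mul(Rational(2170, 3), 419) = Rational(909230, 3)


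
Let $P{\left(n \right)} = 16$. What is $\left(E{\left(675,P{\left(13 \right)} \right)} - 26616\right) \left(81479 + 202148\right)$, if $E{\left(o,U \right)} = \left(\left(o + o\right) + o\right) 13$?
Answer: $-82535457$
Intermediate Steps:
$E{\left(o,U \right)} = 39 o$ ($E{\left(o,U \right)} = \left(2 o + o\right) 13 = 3 o 13 = 39 o$)
$\left(E{\left(675,P{\left(13 \right)} \right)} - 26616\right) \left(81479 + 202148\right) = \left(39 \cdot 675 - 26616\right) \left(81479 + 202148\right) = \left(26325 - 26616\right) 283627 = \left(-291\right) 283627 = -82535457$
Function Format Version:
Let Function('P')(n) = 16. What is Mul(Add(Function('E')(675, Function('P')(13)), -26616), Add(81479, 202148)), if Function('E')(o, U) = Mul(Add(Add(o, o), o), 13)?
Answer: -82535457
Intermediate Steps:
Function('E')(o, U) = Mul(39, o) (Function('E')(o, U) = Mul(Add(Mul(2, o), o), 13) = Mul(Mul(3, o), 13) = Mul(39, o))
Mul(Add(Function('E')(675, Function('P')(13)), -26616), Add(81479, 202148)) = Mul(Add(Mul(39, 675), -26616), Add(81479, 202148)) = Mul(Add(26325, -26616), 283627) = Mul(-291, 283627) = -82535457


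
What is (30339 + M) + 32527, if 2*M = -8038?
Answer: 58847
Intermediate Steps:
M = -4019 (M = (½)*(-8038) = -4019)
(30339 + M) + 32527 = (30339 - 4019) + 32527 = 26320 + 32527 = 58847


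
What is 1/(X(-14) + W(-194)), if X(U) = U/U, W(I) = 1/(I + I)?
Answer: 388/387 ≈ 1.0026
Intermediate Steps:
W(I) = 1/(2*I)
X(U) = 1
1/(X(-14) + W(-194)) = 1/(1 + (1/2)/(-194)) = 1/(1 + (1/2)*(-1/194)) = 1/(1 - 1/388) = 1/(387/388) = 388/387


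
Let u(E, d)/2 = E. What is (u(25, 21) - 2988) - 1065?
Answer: -4003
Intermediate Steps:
u(E, d) = 2*E
(u(25, 21) - 2988) - 1065 = (2*25 - 2988) - 1065 = (50 - 2988) - 1065 = -2938 - 1065 = -4003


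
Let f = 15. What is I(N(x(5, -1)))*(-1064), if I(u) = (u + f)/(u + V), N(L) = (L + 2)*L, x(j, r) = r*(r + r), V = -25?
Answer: 24472/17 ≈ 1439.5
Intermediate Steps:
x(j, r) = 2*r² (x(j, r) = r*(2*r) = 2*r²)
N(L) = L*(2 + L) (N(L) = (2 + L)*L = L*(2 + L))
I(u) = (15 + u)/(-25 + u) (I(u) = (u + 15)/(u - 25) = (15 + u)/(-25 + u))
I(N(x(5, -1)))*(-1064) = ((15 + (2*(-1)²)*(2 + 2*(-1)²))/(-25 + (2*(-1)²)*(2 + 2*(-1)²)))*(-1064) = ((15 + (2*1)*(2 + 2*1))/(-25 + (2*1)*(2 + 2*1)))*(-1064) = ((15 + 2*(2 + 2))/(-25 + 2*(2 + 2)))*(-1064) = ((15 + 2*4)/(-25 + 2*4))*(-1064) = ((15 + 8)/(-25 + 8))*(-1064) = (23/(-17))*(-1064) = -1/17*23*(-1064) = -23/17*(-1064) = 24472/17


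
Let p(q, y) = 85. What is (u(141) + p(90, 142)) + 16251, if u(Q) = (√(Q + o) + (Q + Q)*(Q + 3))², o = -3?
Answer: 1649026138 + 81216*√138 ≈ 1.6500e+9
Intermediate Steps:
u(Q) = (√(-3 + Q) + 2*Q*(3 + Q))² (u(Q) = (√(Q - 3) + (Q + Q)*(Q + 3))² = (√(-3 + Q) + (2*Q)*(3 + Q))² = (√(-3 + Q) + 2*Q*(3 + Q))²)
(u(141) + p(90, 142)) + 16251 = ((√(-3 + 141) + 2*141² + 6*141)² + 85) + 16251 = ((√138 + 2*19881 + 846)² + 85) + 16251 = ((√138 + 39762 + 846)² + 85) + 16251 = ((40608 + √138)² + 85) + 16251 = (85 + (40608 + √138)²) + 16251 = 16336 + (40608 + √138)²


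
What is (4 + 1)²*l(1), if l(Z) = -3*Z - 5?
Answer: -200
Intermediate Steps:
l(Z) = -5 - 3*Z
(4 + 1)²*l(1) = (4 + 1)²*(-5 - 3*1) = 5²*(-5 - 3) = 25*(-8) = -200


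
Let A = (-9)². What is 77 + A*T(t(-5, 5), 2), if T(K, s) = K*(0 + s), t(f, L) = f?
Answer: -733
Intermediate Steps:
A = 81
T(K, s) = K*s
77 + A*T(t(-5, 5), 2) = 77 + 81*(-5*2) = 77 + 81*(-10) = 77 - 810 = -733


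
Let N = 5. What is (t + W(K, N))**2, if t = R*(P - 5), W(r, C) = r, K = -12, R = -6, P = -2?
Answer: 900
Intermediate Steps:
t = 42 (t = -6*(-2 - 5) = -6*(-7) = 42)
(t + W(K, N))**2 = (42 - 12)**2 = 30**2 = 900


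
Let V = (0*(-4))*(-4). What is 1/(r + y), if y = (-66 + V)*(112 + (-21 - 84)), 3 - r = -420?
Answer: -1/39 ≈ -0.025641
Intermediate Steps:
V = 0 (V = 0*(-4) = 0)
r = 423 (r = 3 - 1*(-420) = 3 + 420 = 423)
y = -462 (y = (-66 + 0)*(112 + (-21 - 84)) = -66*(112 - 105) = -66*7 = -462)
1/(r + y) = 1/(423 - 462) = 1/(-39) = -1/39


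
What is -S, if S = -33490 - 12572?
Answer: 46062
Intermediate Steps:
S = -46062
-S = -1*(-46062) = 46062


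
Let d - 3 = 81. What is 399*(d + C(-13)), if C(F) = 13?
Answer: 38703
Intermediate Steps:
d = 84 (d = 3 + 81 = 84)
399*(d + C(-13)) = 399*(84 + 13) = 399*97 = 38703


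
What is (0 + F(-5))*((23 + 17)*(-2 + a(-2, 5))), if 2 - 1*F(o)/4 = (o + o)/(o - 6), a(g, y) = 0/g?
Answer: -3840/11 ≈ -349.09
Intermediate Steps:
a(g, y) = 0
F(o) = 8 - 8*o/(-6 + o) (F(o) = 8 - 4*(o + o)/(o - 6) = 8 - 4*2*o/(-6 + o) = 8 - 8*o/(-6 + o))
(0 + F(-5))*((23 + 17)*(-2 + a(-2, 5))) = (0 - 48/(-6 - 5))*((23 + 17)*(-2 + 0)) = (0 - 48/(-11))*(40*(-2)) = (0 - 48*(-1/11))*(-80) = (0 + 48/11)*(-80) = (48/11)*(-80) = -3840/11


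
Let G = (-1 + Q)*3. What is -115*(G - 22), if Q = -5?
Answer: 4600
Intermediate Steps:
G = -18 (G = (-1 - 5)*3 = -6*3 = -18)
-115*(G - 22) = -115*(-18 - 22) = -115*(-40) = 4600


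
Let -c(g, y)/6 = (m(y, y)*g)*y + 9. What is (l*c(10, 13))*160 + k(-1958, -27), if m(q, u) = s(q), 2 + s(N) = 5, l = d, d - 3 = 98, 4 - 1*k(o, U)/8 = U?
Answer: -38686792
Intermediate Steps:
k(o, U) = 32 - 8*U
d = 101 (d = 3 + 98 = 101)
l = 101
s(N) = 3 (s(N) = -2 + 5 = 3)
m(q, u) = 3
c(g, y) = -54 - 18*g*y (c(g, y) = -6*((3*g)*y + 9) = -6*(3*g*y + 9) = -6*(9 + 3*g*y) = -54 - 18*g*y)
(l*c(10, 13))*160 + k(-1958, -27) = (101*(-54 - 18*10*13))*160 + (32 - 8*(-27)) = (101*(-54 - 2340))*160 + (32 + 216) = (101*(-2394))*160 + 248 = -241794*160 + 248 = -38687040 + 248 = -38686792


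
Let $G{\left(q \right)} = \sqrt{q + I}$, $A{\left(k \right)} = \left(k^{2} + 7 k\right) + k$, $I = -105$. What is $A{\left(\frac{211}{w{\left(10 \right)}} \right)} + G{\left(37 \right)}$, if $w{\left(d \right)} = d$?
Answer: $\frac{61401}{100} + 2 i \sqrt{17} \approx 614.01 + 8.2462 i$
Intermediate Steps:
$A{\left(k \right)} = k^{2} + 8 k$
$G{\left(q \right)} = \sqrt{-105 + q}$ ($G{\left(q \right)} = \sqrt{q - 105} = \sqrt{-105 + q}$)
$A{\left(\frac{211}{w{\left(10 \right)}} \right)} + G{\left(37 \right)} = \frac{211}{10} \left(8 + \frac{211}{10}\right) + \sqrt{-105 + 37} = 211 \cdot \frac{1}{10} \left(8 + 211 \cdot \frac{1}{10}\right) + \sqrt{-68} = \frac{211 \left(8 + \frac{211}{10}\right)}{10} + 2 i \sqrt{17} = \frac{211}{10} \cdot \frac{291}{10} + 2 i \sqrt{17} = \frac{61401}{100} + 2 i \sqrt{17}$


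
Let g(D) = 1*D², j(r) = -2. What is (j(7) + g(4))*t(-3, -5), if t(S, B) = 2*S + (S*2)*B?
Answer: 336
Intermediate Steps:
t(S, B) = 2*S + 2*B*S (t(S, B) = 2*S + (2*S)*B = 2*S + 2*B*S)
g(D) = D²
(j(7) + g(4))*t(-3, -5) = (-2 + 4²)*(2*(-3)*(1 - 5)) = (-2 + 16)*(2*(-3)*(-4)) = 14*24 = 336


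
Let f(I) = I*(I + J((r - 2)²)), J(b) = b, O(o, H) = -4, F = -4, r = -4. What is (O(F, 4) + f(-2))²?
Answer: 5184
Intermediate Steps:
f(I) = I*(36 + I) (f(I) = I*(I + (-4 - 2)²) = I*(I + (-6)²) = I*(I + 36) = I*(36 + I))
(O(F, 4) + f(-2))² = (-4 - 2*(36 - 2))² = (-4 - 2*34)² = (-4 - 68)² = (-72)² = 5184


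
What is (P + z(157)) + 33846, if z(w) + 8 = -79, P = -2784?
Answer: 30975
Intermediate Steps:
z(w) = -87 (z(w) = -8 - 79 = -87)
(P + z(157)) + 33846 = (-2784 - 87) + 33846 = -2871 + 33846 = 30975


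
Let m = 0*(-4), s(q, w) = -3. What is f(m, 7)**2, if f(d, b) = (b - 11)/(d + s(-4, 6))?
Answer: 16/9 ≈ 1.7778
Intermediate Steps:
m = 0
f(d, b) = (-11 + b)/(-3 + d) (f(d, b) = (b - 11)/(d - 3) = (-11 + b)/(-3 + d))
f(m, 7)**2 = ((-11 + 7)/(-3 + 0))**2 = (-4/(-3))**2 = (-1/3*(-4))**2 = (4/3)**2 = 16/9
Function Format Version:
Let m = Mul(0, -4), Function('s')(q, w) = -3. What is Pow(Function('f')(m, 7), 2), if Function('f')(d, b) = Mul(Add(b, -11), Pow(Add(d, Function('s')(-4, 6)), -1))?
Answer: Rational(16, 9) ≈ 1.7778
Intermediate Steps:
m = 0
Function('f')(d, b) = Mul(Pow(Add(-3, d), -1), Add(-11, b)) (Function('f')(d, b) = Mul(Add(b, -11), Pow(Add(d, -3), -1)) = Mul(Add(-11, b), Pow(Add(-3, d), -1)) = Mul(Pow(Add(-3, d), -1), Add(-11, b)))
Pow(Function('f')(m, 7), 2) = Pow(Mul(Pow(Add(-3, 0), -1), Add(-11, 7)), 2) = Pow(Mul(Pow(-3, -1), -4), 2) = Pow(Mul(Rational(-1, 3), -4), 2) = Pow(Rational(4, 3), 2) = Rational(16, 9)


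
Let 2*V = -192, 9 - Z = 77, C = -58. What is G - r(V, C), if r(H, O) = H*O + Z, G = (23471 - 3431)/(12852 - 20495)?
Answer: -42056540/7643 ≈ -5502.6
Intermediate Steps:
G = -20040/7643 (G = 20040/(-7643) = 20040*(-1/7643) = -20040/7643 ≈ -2.6220)
Z = -68 (Z = 9 - 1*77 = 9 - 77 = -68)
V = -96 (V = (1/2)*(-192) = -96)
r(H, O) = -68 + H*O (r(H, O) = H*O - 68 = -68 + H*O)
G - r(V, C) = -20040/7643 - (-68 - 96*(-58)) = -20040/7643 - (-68 + 5568) = -20040/7643 - 1*5500 = -20040/7643 - 5500 = -42056540/7643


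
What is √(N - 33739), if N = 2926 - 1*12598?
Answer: I*√43411 ≈ 208.35*I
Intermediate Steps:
N = -9672 (N = 2926 - 12598 = -9672)
√(N - 33739) = √(-9672 - 33739) = √(-43411) = I*√43411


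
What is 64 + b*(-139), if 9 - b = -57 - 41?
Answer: -14809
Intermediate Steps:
b = 107 (b = 9 - (-57 - 41) = 9 - 1*(-98) = 9 + 98 = 107)
64 + b*(-139) = 64 + 107*(-139) = 64 - 14873 = -14809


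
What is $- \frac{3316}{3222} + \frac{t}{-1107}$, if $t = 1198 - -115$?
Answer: $- \frac{438961}{198153} \approx -2.2153$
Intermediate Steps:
$t = 1313$ ($t = 1198 + 115 = 1313$)
$- \frac{3316}{3222} + \frac{t}{-1107} = - \frac{3316}{3222} + \frac{1313}{-1107} = \left(-3316\right) \frac{1}{3222} + 1313 \left(- \frac{1}{1107}\right) = - \frac{1658}{1611} - \frac{1313}{1107} = - \frac{438961}{198153}$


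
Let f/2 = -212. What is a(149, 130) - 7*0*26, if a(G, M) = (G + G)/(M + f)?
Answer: -149/147 ≈ -1.0136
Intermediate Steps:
f = -424 (f = 2*(-212) = -424)
a(G, M) = 2*G/(-424 + M) (a(G, M) = (G + G)/(M - 424) = (2*G)/(-424 + M) = 2*G/(-424 + M))
a(149, 130) - 7*0*26 = 2*149/(-424 + 130) - 7*0*26 = 2*149/(-294) + 0*26 = 2*149*(-1/294) + 0 = -149/147 + 0 = -149/147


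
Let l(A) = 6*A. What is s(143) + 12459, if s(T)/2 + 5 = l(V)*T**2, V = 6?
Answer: 1484777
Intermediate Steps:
s(T) = -10 + 72*T**2 (s(T) = -10 + 2*((6*6)*T**2) = -10 + 2*(36*T**2) = -10 + 72*T**2)
s(143) + 12459 = (-10 + 72*143**2) + 12459 = (-10 + 72*20449) + 12459 = (-10 + 1472328) + 12459 = 1472318 + 12459 = 1484777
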